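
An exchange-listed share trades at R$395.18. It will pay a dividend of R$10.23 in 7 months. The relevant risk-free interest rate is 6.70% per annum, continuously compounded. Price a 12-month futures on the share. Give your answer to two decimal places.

PV(dividends) I = 10.23·e^(−0.0670·7/12)
I = 9.8379
F = (S − I)·e^(rT) = (395.18 − 9.8379) · e^(0.0670·12/12)
= 385.3421 · e^0.067000 = 385.3421 × 1.069295 = R$412.04

R$412.04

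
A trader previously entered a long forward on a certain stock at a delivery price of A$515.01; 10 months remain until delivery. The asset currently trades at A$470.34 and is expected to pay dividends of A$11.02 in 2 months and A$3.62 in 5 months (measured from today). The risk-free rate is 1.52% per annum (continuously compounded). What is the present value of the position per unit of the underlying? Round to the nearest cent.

-A$52.78

PV(remaining dividends) I = 11.02·e^(−0.0152·2/12) + 3.62·e^(−0.0152·5/12) = 14.5893
Current forward F = (S − I)·e^(rT) = (470.34 − 14.5893)·e^(0.0152·10/12) = 455.7507 × 1.012747 = 461.5602
Value (long) = (F − K)·e^(−rT) = (461.5602 − 515.01) × 0.987413 = -52.7770
Value = -A$52.78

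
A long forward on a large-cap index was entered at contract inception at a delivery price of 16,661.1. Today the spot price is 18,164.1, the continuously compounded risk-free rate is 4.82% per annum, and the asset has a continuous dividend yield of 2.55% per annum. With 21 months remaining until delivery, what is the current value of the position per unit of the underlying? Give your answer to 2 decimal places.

Current fair forward for the remaining 21 months: F = S·e^((r − q)·T), (r − q) = 0.0482 − 0.0255 = 0.0227
F = 18164.1 · e^(0.0227 × 21/12) = 18164.1 × 1.04052459 = 18900.1927
Value of long forward = (F − K)·e^(−rT) = (18900.1927 − 16661.1) · e^(−0.0482·21/12)
= 2239.0927 × 0.91910951 = 2057.97

2057.97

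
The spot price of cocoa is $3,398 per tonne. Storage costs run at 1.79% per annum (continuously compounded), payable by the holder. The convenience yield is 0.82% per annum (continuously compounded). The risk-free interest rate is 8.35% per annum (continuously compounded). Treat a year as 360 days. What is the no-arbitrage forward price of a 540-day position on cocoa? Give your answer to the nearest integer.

$3,908 per tonne

Net carry = r + u − y = 0.0835 + 0.0179 − 0.0082 = 0.0932
F = S·e^((r+u−y)T) = 3398 · e^(0.0932 × 540/360) = 3398 · e^0.139800
= 3398 × 1.150044 = $3,908 per tonne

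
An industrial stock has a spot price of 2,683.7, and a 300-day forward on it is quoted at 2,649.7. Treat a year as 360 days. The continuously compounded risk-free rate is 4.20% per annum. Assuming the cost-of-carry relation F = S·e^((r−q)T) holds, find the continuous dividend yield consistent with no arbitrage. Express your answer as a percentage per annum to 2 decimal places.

From F = S·e^((r−q)T): (r − q) = ln(F/S)/T
ln(2649.7/2683.7) = ln(0.987331) = -0.012750
(r − q) = -0.012750 / (300/360) = -0.015300
q = r − ln(F/S)/T = 0.0420 + 0.015300 = 0.057300
q = 5.73%

5.73%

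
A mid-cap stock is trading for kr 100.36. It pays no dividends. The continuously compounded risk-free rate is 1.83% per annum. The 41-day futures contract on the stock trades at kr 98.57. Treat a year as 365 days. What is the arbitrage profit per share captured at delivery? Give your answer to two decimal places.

Fair futures: F* = S·e^(carry·T), with carry = r = 0.0183
F* = 100.36 · e^(0.0183 × 41/365) = 100.36 · e^0.002056 = 100.36 × 1.002058 = kr 100.5665
Market kr 98.57 < fair kr 100.5665: forward underpriced → reverse cash-and-carry (short spot, go long the forward).
At maturity, profit = |F_mkt − F*| = |98.57 − 100.5665| = kr 2.00 per share

kr 2.00 per share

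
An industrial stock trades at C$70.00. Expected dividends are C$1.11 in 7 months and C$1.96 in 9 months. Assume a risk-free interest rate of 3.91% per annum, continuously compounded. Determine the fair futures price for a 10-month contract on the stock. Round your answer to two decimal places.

C$69.23

PV(dividends) I = 1.11·e^(−0.0391·7/12) + 1.96·e^(−0.0391·9/12)
I = 1.0850 + 1.9034 = 2.9884
F = (S − I)·e^(rT) = (70.00 − 2.9884) · e^(0.0391·10/12)
= 67.0116 · e^0.032583 = 67.0116 × 1.033120 = C$69.23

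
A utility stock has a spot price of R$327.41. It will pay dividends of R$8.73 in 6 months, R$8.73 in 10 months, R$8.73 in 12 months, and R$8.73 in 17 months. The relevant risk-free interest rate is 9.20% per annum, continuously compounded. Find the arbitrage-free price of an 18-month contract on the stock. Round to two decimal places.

PV(dividends) I = 8.73·e^(−0.0920·6/12) + 8.73·e^(−0.0920·10/12) + 8.73·e^(−0.0920·12/12) + 8.73·e^(−0.0920·17/12)
I = 8.3375 + 8.0857 + 7.9627 + 7.6632 = 32.0491
F = (S − I)·e^(rT) = (327.41 − 32.0491) · e^(0.0920·18/12)
= 295.3609 · e^0.138000 = 295.3609 × 1.147976 = R$339.07

R$339.07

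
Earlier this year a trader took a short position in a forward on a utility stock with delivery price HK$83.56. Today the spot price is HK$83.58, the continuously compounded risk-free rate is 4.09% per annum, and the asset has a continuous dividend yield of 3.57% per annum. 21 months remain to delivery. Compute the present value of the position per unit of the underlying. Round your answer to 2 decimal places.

Current fair forward for the remaining 21 months: F = S·e^((r − q)·T), (r − q) = 0.0409 − 0.0357 = 0.0052
F = 83.58 · e^(0.0052 × 21/12) = 83.58 × 1.009142 = 84.3441
Value of long forward = (F − K)·e^(−rT) = (84.3441 − 83.56) · e^(−0.0409·21/12)
= 0.7841 × 0.930926 = 0.73
Short position value = −(long value) = -HK$0.73

-HK$0.73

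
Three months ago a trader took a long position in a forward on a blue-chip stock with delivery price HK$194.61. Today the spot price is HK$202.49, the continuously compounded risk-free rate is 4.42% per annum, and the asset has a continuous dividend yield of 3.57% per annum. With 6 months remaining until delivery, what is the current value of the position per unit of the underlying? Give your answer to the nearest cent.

Current fair forward for the remaining 6 months: F = S·e^((r − q)·T), (r − q) = 0.0442 − 0.0357 = 0.0085
F = 202.49 · e^(0.0085 × 6/12) = 202.49 × 1.004259 = 203.3524
Value of long forward = (F − K)·e^(−rT) = (203.3524 − 194.61) · e^(−0.0442·6/12)
= 8.7424 × 0.978142 = 8.55

HK$8.55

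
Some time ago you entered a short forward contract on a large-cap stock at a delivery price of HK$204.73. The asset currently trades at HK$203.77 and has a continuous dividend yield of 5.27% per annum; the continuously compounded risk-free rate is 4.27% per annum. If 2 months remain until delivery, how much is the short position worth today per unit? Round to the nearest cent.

HK$1.29

Current fair forward for the remaining 2 months: F = S·e^((r − q)·T), (r − q) = 0.0427 − 0.0527 = -0.0100
F = 203.77 · e^(-0.0100 × 2/12) = 203.77 × 0.998335 = 203.4307
Value of long forward = (F − K)·e^(−rT) = (203.4307 − 204.73) · e^(−0.0427·2/12)
= -1.2993 × 0.992909 = -1.29
Short position value = −(long value) = HK$1.29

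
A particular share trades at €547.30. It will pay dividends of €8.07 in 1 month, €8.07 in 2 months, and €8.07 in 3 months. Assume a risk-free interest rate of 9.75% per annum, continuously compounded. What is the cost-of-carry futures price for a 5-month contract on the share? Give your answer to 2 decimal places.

€545.18

PV(dividends) I = 8.07·e^(−0.0975·1/12) + 8.07·e^(−0.0975·2/12) + 8.07·e^(−0.0975·3/12)
I = 8.0047 + 7.9399 + 7.8757 = 23.8203
F = (S − I)·e^(rT) = (547.30 − 23.8203) · e^(0.0975·5/12)
= 523.4797 · e^0.040625 = 523.4797 × 1.041461 = €545.18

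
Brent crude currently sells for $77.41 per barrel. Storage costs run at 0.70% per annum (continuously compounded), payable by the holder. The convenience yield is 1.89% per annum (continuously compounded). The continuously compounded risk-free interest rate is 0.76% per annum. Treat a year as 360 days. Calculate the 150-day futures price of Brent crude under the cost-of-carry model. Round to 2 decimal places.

$77.27 per barrel

Net carry = r + u − y = 0.0076 + 0.0070 − 0.0189 = -0.0043
F = S·e^((r+u−y)T) = 77.41 · e^(-0.0043 × 150/360) = 77.41 · e^-0.001792
= 77.41 × 0.998210 = $77.27 per barrel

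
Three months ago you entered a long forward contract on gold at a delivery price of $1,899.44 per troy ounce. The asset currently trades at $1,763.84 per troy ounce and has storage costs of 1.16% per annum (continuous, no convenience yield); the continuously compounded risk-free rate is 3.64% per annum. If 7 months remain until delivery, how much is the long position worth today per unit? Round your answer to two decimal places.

-$83.72 per troy ounce

Current fair forward for the remaining 7 months: F = S·e^((r + u)·T), (r + u) = 0.0364 + 0.0116 = 0.0480
F = 1763.84 · e^(0.0480 × 7/12) = 1763.84 × 1.02839568 = 1813.9254
Value of long forward = (F − K)·e^(−rT) = (1813.9254 − 1899.44) · e^(−0.0364·7/12)
= -85.5146 × 0.97899051 = -83.72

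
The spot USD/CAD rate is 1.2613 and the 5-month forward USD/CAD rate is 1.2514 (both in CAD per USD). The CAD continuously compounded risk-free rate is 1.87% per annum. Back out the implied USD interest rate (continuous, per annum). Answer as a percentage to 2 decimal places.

3.76%

F = S·e^((r_CAD − r_USD)T) ⇒ r_USD = r_CAD − ln(F/S)/T
ln(1.2514/1.2613) = -0.007880; /(5/12) = -0.018912
r_USD = 0.0187 + 0.018912 = 0.037612
r_USD = 3.76%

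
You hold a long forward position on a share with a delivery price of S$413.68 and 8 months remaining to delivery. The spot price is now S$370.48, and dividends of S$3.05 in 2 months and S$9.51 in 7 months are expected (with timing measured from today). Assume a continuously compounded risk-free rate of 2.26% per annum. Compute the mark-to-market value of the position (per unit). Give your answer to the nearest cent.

PV(remaining dividends) I = 3.05·e^(−0.0226·2/12) + 9.51·e^(−0.0226·7/12) = 12.4240
Current forward F = (S − I)·e^(rT) = (370.48 − 12.4240)·e^(0.0226·8/12) = 358.0560 × 1.015181 = 363.4916
Value (long) = (F − K)·e^(−rT) = (363.4916 − 413.68) × 0.985046 = -49.4379
Value = -S$49.44

-S$49.44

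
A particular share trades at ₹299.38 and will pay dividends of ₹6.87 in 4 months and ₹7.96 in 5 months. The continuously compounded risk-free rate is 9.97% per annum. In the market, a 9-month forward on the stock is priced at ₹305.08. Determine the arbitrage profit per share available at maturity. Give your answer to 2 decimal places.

₹2.15 per share

PV(dividends) I = 6.87·e^(−0.0997·4/12) + 7.96·e^(−0.0997·5/12) = 14.2815
Fair forward F* = (S − I)·e^(rT) = (299.38 − 14.2815)·e^0.074775 = 285.0985 × 1.077642 = 307.2341
Market ₹305.08 < fair 307.2341: forward underpriced → reverse cash-and-carry (short the stock, invest proceeds at r, pay the dividends, go long the forward).
Profit at T = |F_mkt − F*| = |305.08 − 307.2341| = ₹2.15 per share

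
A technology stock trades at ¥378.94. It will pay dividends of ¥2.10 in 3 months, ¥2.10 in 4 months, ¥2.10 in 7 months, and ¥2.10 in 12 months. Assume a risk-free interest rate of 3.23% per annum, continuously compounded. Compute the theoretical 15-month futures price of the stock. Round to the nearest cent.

¥385.96

PV(dividends) I = 2.10·e^(−0.0323·3/12) + 2.10·e^(−0.0323·4/12) + 2.10·e^(−0.0323·7/12) + 2.10·e^(−0.0323·12/12)
I = 2.0831 + 2.0775 + 2.0608 + 2.0333 = 8.2547
F = (S − I)·e^(rT) = (378.94 − 8.2547) · e^(0.0323·15/12)
= 370.6853 · e^0.040375 = 370.6853 × 1.041201 = ¥385.96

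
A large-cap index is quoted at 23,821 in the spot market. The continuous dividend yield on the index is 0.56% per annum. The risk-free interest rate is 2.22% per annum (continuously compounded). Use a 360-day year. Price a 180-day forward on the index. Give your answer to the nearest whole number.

24,020

F = S·e^((r − q)T) = 23821 · e^((0.0222 − 0.0056) × 180/360)
= 23821 · e^0.008300 = 23821 × 1.008335
F = 24,020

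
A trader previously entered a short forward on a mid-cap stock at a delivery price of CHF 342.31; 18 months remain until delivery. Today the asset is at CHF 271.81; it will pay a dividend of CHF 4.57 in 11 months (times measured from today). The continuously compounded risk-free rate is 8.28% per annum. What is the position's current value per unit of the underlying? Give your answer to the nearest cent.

PV(remaining dividends) I = 4.57·e^(−0.0828·11/12) = 4.2360
Current forward F = (S − I)·e^(rT) = (271.81 − 4.2360)·e^(0.0828·18/12) = 267.5740 × 1.132242 = 302.9585
Value (long) = (F − K)·e^(−rT) = (302.9585 − 342.31) × 0.883203 = -34.7554
Short position value = −(long value) = CHF 34.76

CHF 34.76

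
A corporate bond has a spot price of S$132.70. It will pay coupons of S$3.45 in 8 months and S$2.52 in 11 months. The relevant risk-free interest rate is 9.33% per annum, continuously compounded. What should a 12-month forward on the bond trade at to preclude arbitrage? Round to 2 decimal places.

S$139.58

PV(coupons) I = 3.45·e^(−0.0933·8/12) + 2.52·e^(−0.0933·11/12)
I = 3.2419 + 2.3134 = 5.5553
F = (S − I)·e^(rT) = (132.70 − 5.5553) · e^(0.0933·12/12)
= 127.1447 · e^0.093300 = 127.1447 × 1.097791 = S$139.58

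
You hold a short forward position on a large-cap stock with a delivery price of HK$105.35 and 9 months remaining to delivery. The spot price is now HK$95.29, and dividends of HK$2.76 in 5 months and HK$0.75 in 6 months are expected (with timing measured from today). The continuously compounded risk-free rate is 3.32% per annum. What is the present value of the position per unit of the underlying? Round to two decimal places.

HK$10.93

PV(remaining dividends) I = 2.76·e^(−0.0332·5/12) + 0.75·e^(−0.0332·6/12) = 3.4597
Current forward F = (S − I)·e^(rT) = (95.29 − 3.4597)·e^(0.0332·9/12) = 91.8303 × 1.025213 = 94.1456
Value (long) = (F − K)·e^(−rT) = (94.1456 − 105.35) × 0.975407 = -10.9289
Short position value = −(long value) = HK$10.93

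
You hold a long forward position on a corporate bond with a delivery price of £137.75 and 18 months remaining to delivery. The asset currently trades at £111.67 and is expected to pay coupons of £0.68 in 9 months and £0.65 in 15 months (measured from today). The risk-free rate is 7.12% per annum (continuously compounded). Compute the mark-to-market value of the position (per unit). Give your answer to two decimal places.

-£13.37

PV(remaining coupons) I = 0.68·e^(−0.0712·9/12) + 0.65·e^(−0.0712·15/12) = 1.2393
Current forward F = (S − I)·e^(rT) = (111.67 − 1.2393)·e^(0.0712·18/12) = 110.4307 × 1.112712 = 122.8776
Value (long) = (F − K)·e^(−rT) = (122.8776 − 137.75) × 0.898705 = -13.3659
Value = -£13.37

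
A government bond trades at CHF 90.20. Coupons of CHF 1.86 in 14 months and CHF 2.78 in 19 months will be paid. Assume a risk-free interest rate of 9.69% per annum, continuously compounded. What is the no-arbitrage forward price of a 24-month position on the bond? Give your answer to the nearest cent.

PV(coupons) I = 1.86·e^(−0.0969·14/12) + 2.78·e^(−0.0969·19/12)
I = 1.6612 + 2.3846 = 4.0458
F = (S − I)·e^(rT) = (90.20 − 4.0458) · e^(0.0969·24/12)
= 86.1542 · e^0.193800 = 86.1542 × 1.213853 = CHF 104.58

CHF 104.58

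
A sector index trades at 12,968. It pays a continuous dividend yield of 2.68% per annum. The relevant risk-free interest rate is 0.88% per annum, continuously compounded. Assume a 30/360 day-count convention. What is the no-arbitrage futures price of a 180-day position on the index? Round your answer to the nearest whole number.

F = S·e^((r − q)T) = 12968 · e^((0.0088 − 0.0268) × 180/360)
= 12968 · e^-0.009000 = 12968 × 0.991040
F = 12,852

12,852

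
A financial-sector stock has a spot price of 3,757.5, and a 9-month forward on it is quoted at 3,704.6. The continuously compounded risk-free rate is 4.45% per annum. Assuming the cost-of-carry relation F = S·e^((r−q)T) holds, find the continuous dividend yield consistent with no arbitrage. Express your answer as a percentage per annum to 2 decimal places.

From F = S·e^((r−q)T): (r − q) = ln(F/S)/T
ln(3704.6/3757.5) = ln(0.985921) = -0.014179
(r − q) = -0.014179 / (9/12) = -0.018905
q = r − ln(F/S)/T = 0.0445 + 0.018905 = 0.063405
q = 6.34%

6.34%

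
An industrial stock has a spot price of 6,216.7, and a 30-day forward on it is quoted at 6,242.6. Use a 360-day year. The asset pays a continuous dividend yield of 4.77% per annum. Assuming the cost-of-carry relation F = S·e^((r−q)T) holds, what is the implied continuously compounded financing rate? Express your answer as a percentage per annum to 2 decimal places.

From F = S·e^((r−q)T): (r − q) = ln(F/S)/T
ln(6242.6/6216.7) = ln(1.004166) = 0.004157
(r − q) = 0.004157 / (30/360) = 0.049884
r = ln(F/S)/T + q = 0.049884 + 0.0477 = 0.097584
r = 9.76%

9.76%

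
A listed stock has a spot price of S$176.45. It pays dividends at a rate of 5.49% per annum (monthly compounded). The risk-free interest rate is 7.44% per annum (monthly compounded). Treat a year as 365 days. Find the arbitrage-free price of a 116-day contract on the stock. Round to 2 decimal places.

F = S · (1+r/12)^(12T) / (1+q/12)^(12T)
= 176.45 × 1.023852 / 1.017560 = 176.45 × 1.006183
F = S$177.54

S$177.54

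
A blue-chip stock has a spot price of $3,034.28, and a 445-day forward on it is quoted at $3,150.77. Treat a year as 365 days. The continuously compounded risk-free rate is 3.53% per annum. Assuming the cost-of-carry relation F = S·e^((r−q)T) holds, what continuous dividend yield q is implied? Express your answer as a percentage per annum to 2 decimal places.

From F = S·e^((r−q)T): (r − q) = ln(F/S)/T
ln(3150.77/3034.28) = ln(1.038391) = 0.037672
(r − q) = 0.037672 / (445/365) = 0.030900
q = r − ln(F/S)/T = 0.0353 − 0.030900 = 0.004400
q = 0.44%

0.44%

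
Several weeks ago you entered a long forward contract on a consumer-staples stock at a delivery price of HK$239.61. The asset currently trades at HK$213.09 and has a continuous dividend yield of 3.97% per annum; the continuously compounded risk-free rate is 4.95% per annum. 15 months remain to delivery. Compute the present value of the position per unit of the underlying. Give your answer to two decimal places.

Current fair forward for the remaining 15 months: F = S·e^((r − q)·T), (r − q) = 0.0495 − 0.0397 = 0.0098
F = 213.09 · e^(0.0098 × 15/12) = 213.09 × 1.012325 = 215.7163
Value of long forward = (F − K)·e^(−rT) = (215.7163 − 239.61) · e^(−0.0495·15/12)
= -23.8937 × 0.940000 = -22.46

-HK$22.46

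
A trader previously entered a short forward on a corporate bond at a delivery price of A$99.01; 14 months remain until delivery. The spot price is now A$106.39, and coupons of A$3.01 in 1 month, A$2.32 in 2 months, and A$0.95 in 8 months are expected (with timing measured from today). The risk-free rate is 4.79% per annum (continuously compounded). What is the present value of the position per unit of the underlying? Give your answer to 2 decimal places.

-A$6.54

PV(remaining coupons) I = 3.01·e^(−0.0479·1/12) + 2.32·e^(−0.0479·2/12) + 0.95·e^(−0.0479·8/12) = 6.2197
Current forward F = (S − I)·e^(rT) = (106.39 − 6.2197)·e^(0.0479·14/12) = 100.1703 × 1.057474 = 105.9275
Value (long) = (F − K)·e^(−rT) = (105.9275 − 99.01) × 0.945649 = 6.5415
Short position value = −(long value) = -A$6.54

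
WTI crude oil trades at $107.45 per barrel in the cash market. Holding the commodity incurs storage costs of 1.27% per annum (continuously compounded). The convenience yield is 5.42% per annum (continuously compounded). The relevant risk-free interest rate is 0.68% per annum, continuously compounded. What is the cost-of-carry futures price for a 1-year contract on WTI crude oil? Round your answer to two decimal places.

$103.79 per barrel

Net carry = r + u − y = 0.0068 + 0.0127 − 0.0542 = -0.0347
F = S·e^((r+u−y)T) = 107.45 · e^(-0.0347 × 12/12) = 107.45 · e^-0.034700
= 107.45 × 0.965895 = $103.79 per barrel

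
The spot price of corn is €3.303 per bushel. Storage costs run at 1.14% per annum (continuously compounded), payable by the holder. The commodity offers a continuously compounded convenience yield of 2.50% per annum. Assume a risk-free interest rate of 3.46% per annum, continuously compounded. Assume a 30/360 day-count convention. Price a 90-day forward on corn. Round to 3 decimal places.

Net carry = r + u − y = 0.0346 + 0.0114 − 0.0250 = 0.0210
F = S·e^((r+u−y)T) = 3.303 · e^(0.0210 × 90/360) = 3.303 · e^0.005250
= 3.303 × 1.005264 = €3.320 per bushel

€3.320 per bushel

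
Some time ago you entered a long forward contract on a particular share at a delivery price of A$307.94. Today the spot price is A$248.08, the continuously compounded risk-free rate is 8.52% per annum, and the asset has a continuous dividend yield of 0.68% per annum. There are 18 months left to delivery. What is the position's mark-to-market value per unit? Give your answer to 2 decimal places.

-A$25.43

Current fair forward for the remaining 18 months: F = S·e^((r − q)·T), (r − q) = 0.0852 − 0.0068 = 0.0784
F = 248.08 · e^(0.0784 × 18/12) = 248.08 × 1.124794 = 279.0389
Value of long forward = (F − K)·e^(−rT) = (279.0389 − 307.94) · e^(−0.0852·18/12)
= -28.9011 × 0.880029 = -25.43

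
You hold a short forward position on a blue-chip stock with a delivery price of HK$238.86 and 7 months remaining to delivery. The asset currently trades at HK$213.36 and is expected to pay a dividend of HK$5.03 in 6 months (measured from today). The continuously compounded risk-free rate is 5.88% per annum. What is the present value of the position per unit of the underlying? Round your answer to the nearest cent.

HK$22.33

PV(remaining dividends) I = 5.03·e^(−0.0588·6/12) = 4.8843
Current forward F = (S − I)·e^(rT) = (213.36 − 4.8843)·e^(0.0588·7/12) = 208.4757 × 1.034895 = 215.7505
Value (long) = (F − K)·e^(−rT) = (215.7505 − 238.86) × 0.966282 = -22.3303
Short position value = −(long value) = HK$22.33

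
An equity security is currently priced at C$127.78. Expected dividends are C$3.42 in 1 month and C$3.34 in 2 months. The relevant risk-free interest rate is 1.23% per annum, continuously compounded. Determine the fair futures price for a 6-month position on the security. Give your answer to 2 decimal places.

C$121.78

PV(dividends) I = 3.42·e^(−0.0123·1/12) + 3.34·e^(−0.0123·2/12)
I = 3.4165 + 3.3332 = 6.7497
F = (S − I)·e^(rT) = (127.78 − 6.7497) · e^(0.0123·6/12)
= 121.0303 · e^0.006150 = 121.0303 × 1.006169 = C$121.78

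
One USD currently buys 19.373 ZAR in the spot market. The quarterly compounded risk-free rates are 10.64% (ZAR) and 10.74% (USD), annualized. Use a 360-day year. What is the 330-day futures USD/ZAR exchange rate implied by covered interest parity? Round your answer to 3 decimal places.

19.356

By covered interest parity, F = S · (1+r_ZAR/4)^(4T) / (1+r_USD/4)^(4T)
= 19.373 × 1.101044 / 1.102027 = 19.373 × 0.999108
F = 19.356 ZAR per USD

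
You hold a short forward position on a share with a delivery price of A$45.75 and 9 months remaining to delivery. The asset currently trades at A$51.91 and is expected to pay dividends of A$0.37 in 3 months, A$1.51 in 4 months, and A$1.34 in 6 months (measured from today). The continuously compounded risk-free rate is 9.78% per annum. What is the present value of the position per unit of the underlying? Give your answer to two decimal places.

-A$6.30

PV(remaining dividends) I = 0.37·e^(−0.0978·3/12) + 1.51·e^(−0.0978·4/12) + 1.34·e^(−0.0978·6/12) = 3.0987
Current forward F = (S − I)·e^(rT) = (51.91 − 3.0987)·e^(0.0978·9/12) = 48.8113 × 1.076107 = 52.5262
Value (long) = (F − K)·e^(−rT) = (52.5262 − 45.75) × 0.929276 = 6.2970
Short position value = −(long value) = -A$6.30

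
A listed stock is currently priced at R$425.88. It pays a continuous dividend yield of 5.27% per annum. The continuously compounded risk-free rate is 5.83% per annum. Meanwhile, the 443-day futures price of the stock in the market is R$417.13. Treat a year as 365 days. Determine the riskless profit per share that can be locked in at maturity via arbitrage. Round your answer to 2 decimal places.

R$11.65 per share

Fair futures: F* = S·e^(carry·T), with carry = (r − q) = 0.0583 − 0.0527 = 0.0056
F* = 425.88 · e^(0.0056 × 443/365) = 425.88 · e^0.006797 = 425.88 × 1.006820 = R$428.7845
Market R$417.13 < fair R$428.7845: forward underpriced → reverse cash-and-carry (short spot, go long the forward).
At maturity, profit = |F_mkt − F*| = |417.13 − 428.7845| = R$11.65 per share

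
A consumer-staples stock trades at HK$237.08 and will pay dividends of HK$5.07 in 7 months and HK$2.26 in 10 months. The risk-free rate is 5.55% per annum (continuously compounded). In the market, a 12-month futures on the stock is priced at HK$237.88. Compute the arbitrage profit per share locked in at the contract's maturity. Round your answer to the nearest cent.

PV(dividends) I = 5.07·e^(−0.0555·7/12) + 2.26·e^(−0.0555·10/12) = 7.0663
Fair futures F* = (S − I)·e^(rT) = (237.08 − 7.0663)·e^0.055500 = 230.0137 × 1.057069 = 243.1404
Market HK$237.88 < fair 243.1404: forward underpriced → reverse cash-and-carry (short the stock, invest proceeds at r, pay the dividends, go long the forward).
Profit at T = |F_mkt − F*| = |237.88 − 243.1404| = HK$5.26 per share

HK$5.26 per share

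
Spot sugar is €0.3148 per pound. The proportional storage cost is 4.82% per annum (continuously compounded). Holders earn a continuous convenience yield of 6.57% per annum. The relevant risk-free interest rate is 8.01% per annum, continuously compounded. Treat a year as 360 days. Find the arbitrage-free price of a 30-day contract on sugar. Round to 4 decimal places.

€0.3164 per pound

Net carry = r + u − y = 0.0801 + 0.0482 − 0.0657 = 0.0626
F = S·e^((r+u−y)T) = 0.3148 · e^(0.0626 × 30/360) = 0.3148 · e^0.005217
= 0.3148 × 1.005231 = €0.3164 per pound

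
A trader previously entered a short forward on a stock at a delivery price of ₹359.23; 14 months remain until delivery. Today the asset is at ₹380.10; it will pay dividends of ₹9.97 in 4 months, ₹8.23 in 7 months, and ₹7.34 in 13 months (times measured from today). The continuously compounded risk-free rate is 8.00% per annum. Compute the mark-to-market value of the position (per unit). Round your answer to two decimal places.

PV(remaining dividends) I = 9.97·e^(−0.0800·4/12) + 8.23·e^(−0.0800·7/12) + 7.34·e^(−0.0800·13/12) = 24.2931
Current forward F = (S − I)·e^(rT) = (380.10 − 24.2931)·e^(0.0800·14/12) = 355.8069 × 1.097828 = 390.6148
Value (long) = (F − K)·e^(−rT) = (390.6148 − 359.23) × 0.910890 = 28.5881
Short position value = −(long value) = -₹28.59

-₹28.59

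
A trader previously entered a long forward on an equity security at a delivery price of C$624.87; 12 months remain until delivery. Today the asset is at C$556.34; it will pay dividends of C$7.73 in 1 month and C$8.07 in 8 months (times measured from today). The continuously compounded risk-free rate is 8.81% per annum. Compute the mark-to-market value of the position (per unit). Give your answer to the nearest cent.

-C$31.12

PV(remaining dividends) I = 7.73·e^(−0.0881·1/12) + 8.07·e^(−0.0881·8/12) = 15.2831
Current forward F = (S − I)·e^(rT) = (556.34 − 15.2831)·e^(0.0881·12/12) = 541.0569 × 1.092097 = 590.8866
Value (long) = (F − K)·e^(−rT) = (590.8866 − 624.87) × 0.915669 = -31.1175
Value = -C$31.12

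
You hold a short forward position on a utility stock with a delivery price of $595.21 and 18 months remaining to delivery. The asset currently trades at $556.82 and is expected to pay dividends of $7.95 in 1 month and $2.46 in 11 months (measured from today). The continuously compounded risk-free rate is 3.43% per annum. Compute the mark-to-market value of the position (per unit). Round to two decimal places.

$18.85

PV(remaining dividends) I = 7.95·e^(−0.0343·1/12) + 2.46·e^(−0.0343·11/12) = 10.3112
Current forward F = (S − I)·e^(rT) = (556.82 − 10.3112)·e^(0.0343·18/12) = 546.5088 × 1.052797 = 575.3628
Value (long) = (F − K)·e^(−rT) = (575.3628 − 595.21) × 0.949851 = -18.8519
Short position value = −(long value) = $18.85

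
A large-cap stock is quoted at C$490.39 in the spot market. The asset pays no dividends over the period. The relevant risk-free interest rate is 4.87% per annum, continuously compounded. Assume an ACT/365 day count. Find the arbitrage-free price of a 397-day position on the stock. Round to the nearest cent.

C$517.07

F = S·e^(rT) = 490.39 · e^(0.0487 × 397/365)
= 490.39 · e^0.052970 = 490.39 × 1.054398
F = C$517.07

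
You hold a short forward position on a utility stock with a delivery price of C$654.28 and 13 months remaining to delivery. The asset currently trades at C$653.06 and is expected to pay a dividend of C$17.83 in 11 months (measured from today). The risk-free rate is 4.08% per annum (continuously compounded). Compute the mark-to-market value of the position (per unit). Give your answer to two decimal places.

-C$9.89

PV(remaining dividends) I = 17.83·e^(−0.0408·11/12) = 17.1755
Current forward F = (S − I)·e^(rT) = (653.06 − 17.1755)·e^(0.0408·13/12) = 635.8845 × 1.045191 = 664.6208
Value (long) = (F − K)·e^(−rT) = (664.6208 − 654.28) × 0.956763 = 9.8937
Short position value = −(long value) = -C$9.89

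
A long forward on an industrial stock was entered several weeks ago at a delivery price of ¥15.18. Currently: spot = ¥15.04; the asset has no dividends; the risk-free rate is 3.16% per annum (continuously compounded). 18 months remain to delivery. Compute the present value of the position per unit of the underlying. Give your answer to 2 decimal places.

Current fair forward for the remaining 18 months: F = S·e^(r·T), r = 0.0316
F = 15.04 · e^(0.0316 × 18/12) = 15.04 × 1.048541 = 15.7701
Value of long forward = (F − K)·e^(−rT) = (15.7701 − 15.18) · e^(−0.0316·18/12)
= 0.5901 × 0.953706 = 0.56

¥0.56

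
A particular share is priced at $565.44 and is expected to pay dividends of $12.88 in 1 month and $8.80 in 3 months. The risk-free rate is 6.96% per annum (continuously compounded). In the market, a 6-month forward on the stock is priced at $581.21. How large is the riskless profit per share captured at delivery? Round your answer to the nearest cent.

$17.96 per share

PV(dividends) I = 12.88·e^(−0.0696·1/12) + 8.80·e^(−0.0696·3/12) = 21.4537
Fair forward F* = (S − I)·e^(rT) = (565.44 − 21.4537)·e^0.034800 = 543.9863 × 1.035413 = 563.2505
Market $581.21 > fair 563.2505: forward overpriced → cash-and-carry (borrow at r, buy the stock and collect the dividends, short the forward).
Profit at T = |F_mkt − F*| = |581.21 − 563.2505| = $17.96 per share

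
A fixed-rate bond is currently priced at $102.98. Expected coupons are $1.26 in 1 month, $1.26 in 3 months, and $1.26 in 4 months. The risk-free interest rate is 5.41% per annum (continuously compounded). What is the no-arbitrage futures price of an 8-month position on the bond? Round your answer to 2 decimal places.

$102.89

PV(coupons) I = 1.26·e^(−0.0541·1/12) + 1.26·e^(−0.0541·3/12) + 1.26·e^(−0.0541·4/12)
I = 1.2543 + 1.2431 + 1.2375 = 3.7349
F = (S − I)·e^(rT) = (102.98 − 3.7349) · e^(0.0541·8/12)
= 99.2451 · e^0.036067 = 99.2451 × 1.036725 = $102.89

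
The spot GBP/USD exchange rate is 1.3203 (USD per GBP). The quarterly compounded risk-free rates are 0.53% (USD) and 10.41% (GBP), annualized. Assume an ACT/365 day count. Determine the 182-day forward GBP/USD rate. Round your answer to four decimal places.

1.2577

By covered interest parity, F = S · (1+r_USD/4)^(4T) / (1+r_GBP/4)^(4T)
= 1.3203 × 1.002644 / 1.052579 = 1.3203 × 0.952559
F = 1.2577 USD per GBP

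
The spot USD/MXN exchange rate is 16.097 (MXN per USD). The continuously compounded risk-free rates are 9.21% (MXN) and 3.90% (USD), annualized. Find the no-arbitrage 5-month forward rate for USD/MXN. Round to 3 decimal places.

16.457

F = S·e^((r_MXN − r_USD)T) = 16.097 · e^((0.0921 − 0.0390) × 5/12)
= 16.097 · e^0.022125 = 16.097 × 1.022372
F = 16.457 MXN per USD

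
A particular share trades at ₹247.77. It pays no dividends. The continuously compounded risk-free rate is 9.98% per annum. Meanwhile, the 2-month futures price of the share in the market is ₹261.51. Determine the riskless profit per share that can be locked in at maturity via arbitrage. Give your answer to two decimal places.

Fair futures: F* = S·e^(carry·T), with carry = r = 0.0998
F* = 247.77 · e^(0.0998 × 2/12) = 247.77 · e^0.016633 = 247.77 × 1.016772 = ₹251.9256
Market ₹261.51 > fair ₹251.9256: forward overpriced → cash-and-carry (buy spot, short the forward).
At maturity, profit = |F_mkt − F*| = |261.51 − 251.9256| = ₹9.58 per share

₹9.58 per share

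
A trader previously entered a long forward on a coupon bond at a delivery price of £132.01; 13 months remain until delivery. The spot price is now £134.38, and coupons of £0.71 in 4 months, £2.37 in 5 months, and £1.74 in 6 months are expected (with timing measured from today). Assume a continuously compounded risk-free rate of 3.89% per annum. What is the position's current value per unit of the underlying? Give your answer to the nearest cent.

£3.08

PV(remaining coupons) I = 0.71·e^(−0.0389·4/12) + 2.37·e^(−0.0389·5/12) + 1.74·e^(−0.0389·6/12) = 4.7392
Current forward F = (S − I)·e^(rT) = (134.38 − 4.7392)·e^(0.0389·13/12) = 129.6408 × 1.043042 = 135.2208
Value (long) = (F − K)·e^(−rT) = (135.2208 − 132.01) × 0.958734 = 3.0783
Value = £3.08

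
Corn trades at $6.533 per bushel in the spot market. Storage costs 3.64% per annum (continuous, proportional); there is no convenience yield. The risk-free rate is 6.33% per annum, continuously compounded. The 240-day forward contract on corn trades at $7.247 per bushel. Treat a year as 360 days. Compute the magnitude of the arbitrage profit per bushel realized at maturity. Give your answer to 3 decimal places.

Fair forward: F* = S·e^(carry·T), with carry = (r + u) = 0.0633 + 0.0364 = 0.0997
F* = 6.533 · e^(0.0997 × 240/360) = 6.533 · e^0.066467 = 6.533 × 1.068726 = $6.9820
Market $7.247 > fair $6.9820: forward overpriced → cash-and-carry (buy spot, short the forward).
At maturity, profit = |F_mkt − F*| = |7.247 − 6.9820| = $0.265 per bushel

$0.265 per bushel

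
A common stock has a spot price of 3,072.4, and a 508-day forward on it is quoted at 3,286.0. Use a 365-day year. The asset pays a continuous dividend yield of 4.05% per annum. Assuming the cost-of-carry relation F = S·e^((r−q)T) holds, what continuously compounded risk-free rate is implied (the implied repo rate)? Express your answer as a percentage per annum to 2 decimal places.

8.88%

From F = S·e^((r−q)T): (r − q) = ln(F/S)/T
ln(3286.0/3072.4) = ln(1.069522) = 0.067212
(r − q) = 0.067212 / (508/365) = 0.048292
r = ln(F/S)/T + q = 0.048292 + 0.0405 = 0.088792
r = 8.88%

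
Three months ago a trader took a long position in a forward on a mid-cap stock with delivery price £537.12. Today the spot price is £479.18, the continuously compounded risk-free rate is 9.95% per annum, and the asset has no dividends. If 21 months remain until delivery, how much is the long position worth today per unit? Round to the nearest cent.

£27.90

Current fair forward for the remaining 21 months: F = S·e^(r·T), r = 0.0995
F = 479.18 · e^(0.0995 × 21/12) = 479.18 × 1.190204 = 570.3220
Value of long forward = (F − K)·e^(−rT) = (570.3220 − 537.12) · e^(−0.0995·21/12)
= 33.2020 × 0.840192 = 27.90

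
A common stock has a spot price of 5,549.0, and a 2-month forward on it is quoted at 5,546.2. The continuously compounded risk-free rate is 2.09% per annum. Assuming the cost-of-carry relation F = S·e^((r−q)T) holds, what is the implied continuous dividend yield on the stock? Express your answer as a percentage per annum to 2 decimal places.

From F = S·e^((r−q)T): (r − q) = ln(F/S)/T
ln(5546.2/5549.0) = ln(0.999495) = -0.000505
(r − q) = -0.000505 / (2/12) = -0.003030
q = r − ln(F/S)/T = 0.0209 + 0.003030 = 0.023930
q = 2.39%

2.39%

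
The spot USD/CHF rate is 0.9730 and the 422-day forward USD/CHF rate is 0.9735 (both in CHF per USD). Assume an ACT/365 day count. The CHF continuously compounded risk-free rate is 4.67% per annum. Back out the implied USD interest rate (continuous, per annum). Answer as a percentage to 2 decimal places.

4.63%

F = S·e^((r_CHF − r_USD)T) ⇒ r_USD = r_CHF − ln(F/S)/T
ln(0.9735/0.9730) = 0.000514; /(422/365) = 0.000445
r_USD = 0.0467 − 0.000445 = 0.046255
r_USD = 4.63%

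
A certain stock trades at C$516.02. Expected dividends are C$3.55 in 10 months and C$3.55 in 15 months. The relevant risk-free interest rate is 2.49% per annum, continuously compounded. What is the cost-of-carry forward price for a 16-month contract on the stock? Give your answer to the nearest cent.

C$526.29

PV(dividends) I = 3.55·e^(−0.0249·10/12) + 3.55·e^(−0.0249·15/12)
I = 3.4771 + 3.4412 = 6.9183
F = (S − I)·e^(rT) = (516.02 − 6.9183) · e^(0.0249·16/12)
= 509.1017 · e^0.033200 = 509.1017 × 1.033757 = C$526.29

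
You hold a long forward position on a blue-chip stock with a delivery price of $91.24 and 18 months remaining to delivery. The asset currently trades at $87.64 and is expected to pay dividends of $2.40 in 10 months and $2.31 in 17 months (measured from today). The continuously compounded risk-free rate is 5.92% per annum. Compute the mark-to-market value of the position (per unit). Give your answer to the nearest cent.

-$0.26

PV(remaining dividends) I = 2.40·e^(−0.0592·10/12) + 2.31·e^(−0.0592·17/12) = 4.4086
Current forward F = (S − I)·e^(rT) = (87.64 − 4.4086)·e^(0.0592·18/12) = 83.2314 × 1.092862 = 90.9604
Value (long) = (F − K)·e^(−rT) = (90.9604 − 91.24) × 0.915029 = -0.2558
Value = -$0.26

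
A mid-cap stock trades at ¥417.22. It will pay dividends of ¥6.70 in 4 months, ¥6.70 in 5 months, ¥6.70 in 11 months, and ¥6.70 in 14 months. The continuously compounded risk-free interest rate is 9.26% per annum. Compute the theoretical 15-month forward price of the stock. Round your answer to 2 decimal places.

PV(dividends) I = 6.70·e^(−0.0926·4/12) + 6.70·e^(−0.0926·5/12) + 6.70·e^(−0.0926·11/12) + 6.70·e^(−0.0926·14/12)
I = 6.4964 + 6.4464 + 6.1548 + 6.0139 = 25.1115
F = (S − I)·e^(rT) = (417.22 − 25.1115) · e^(0.0926·15/12)
= 392.1085 · e^0.115750 = 392.1085 × 1.122715 = ¥440.23

¥440.23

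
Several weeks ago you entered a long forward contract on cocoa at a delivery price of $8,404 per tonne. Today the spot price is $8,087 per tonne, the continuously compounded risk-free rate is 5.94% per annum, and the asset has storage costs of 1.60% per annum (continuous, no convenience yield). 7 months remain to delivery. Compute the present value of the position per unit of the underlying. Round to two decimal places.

$45.04 per tonne

Current fair forward for the remaining 7 months: F = S·e^((r + u)·T), (r + u) = 0.0594 + 0.0160 = 0.0754
F = 8087 · e^(0.0754 × 7/12) = 8087 × 1.04496494 = 8450.6315
Value of long forward = (F − K)·e^(−rT) = (8450.6315 − 8404) · e^(−0.0594·7/12)
= 46.6315 × 0.96594344 = 45.04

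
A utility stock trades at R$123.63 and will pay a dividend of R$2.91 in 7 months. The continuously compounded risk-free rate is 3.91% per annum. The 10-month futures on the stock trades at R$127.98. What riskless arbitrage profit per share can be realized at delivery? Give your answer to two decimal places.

R$3.19 per share

PV(dividends) I = 2.91·e^(−0.0391·7/12) = 2.8444
Fair futures F* = (S − I)·e^(rT) = (123.63 − 2.8444)·e^0.032583 = 120.7856 × 1.033120 = 124.7860
Market R$127.98 > fair 124.7860: forward overpriced → cash-and-carry (borrow at r, buy the stock and collect the dividends, short the forward).
Profit at T = |F_mkt − F*| = |127.98 − 124.7860| = R$3.19 per share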